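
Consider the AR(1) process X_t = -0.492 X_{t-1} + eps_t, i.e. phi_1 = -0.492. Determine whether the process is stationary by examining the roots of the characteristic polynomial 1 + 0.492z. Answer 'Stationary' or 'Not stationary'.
\text{Stationary}

The AR(p) characteristic polynomial is P(z) = 1 + 0.492z.
Stationarity requires all roots to lie outside the unit circle, i.e. |z| > 1 for every root.
This is linear in z: 1 + (0.492) z = 0  =>  z = -1/(0.492) = -2.03252,  |z| = 2.03252.
Moduli of all roots: 2.0325.
All moduli strictly greater than 1? Yes.
Verdict: Stationary.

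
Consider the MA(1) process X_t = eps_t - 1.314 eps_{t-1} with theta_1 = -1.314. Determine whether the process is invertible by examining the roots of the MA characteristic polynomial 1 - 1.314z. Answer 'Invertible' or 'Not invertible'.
\text{Not invertible}

The MA(q) characteristic polynomial is P(z) = 1 - 1.314z.
Invertibility requires all roots to lie outside the unit circle, i.e. |z| > 1 for every root.
This is linear in z: 1 + (-1.314) z = 0  =>  z = -1/(-1.314) = 0.761035,  |z| = 0.761035.
Moduli of all roots: 0.7610.
All moduli strictly greater than 1? No.
Verdict: Not invertible.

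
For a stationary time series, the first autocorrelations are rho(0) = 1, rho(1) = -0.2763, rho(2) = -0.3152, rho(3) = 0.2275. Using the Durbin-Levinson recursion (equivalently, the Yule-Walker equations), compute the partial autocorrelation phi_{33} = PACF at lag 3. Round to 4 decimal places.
\phi_{33} = -0.0180

The PACF at lag k is phi_{kk}, the last component of the solution
to the Yule-Walker system G_k phi = r_k where
  (G_k)_{ij} = rho(|i - j|), (r_k)_i = rho(i), i,j = 1..k.
Equivalently, Durbin-Levinson gives phi_{kk} iteratively:
  phi_{11} = rho(1)
  phi_{kk} = [rho(k) - sum_{j=1..k-1} phi_{k-1,j} rho(k-j)]
            / [1 - sum_{j=1..k-1} phi_{k-1,j} rho(j)],
  phi_{k,j} = phi_{k-1,j} - phi_{kk} phi_{k-1,k-j},  j = 1..k-1.
Step k = 1:
  phi_11 = rho(1) = -0.2763.
Step k = 2:
  phi_22 = [rho(2) - phi_11 rho(1)] / [1 - phi_11 rho(1)] = [-0.3152 - (-0.2763)(-0.2763)] / [1 - (-0.2763)(-0.2763)]
         = -0.39154169 / 0.92365831 = -0.423903.
  Update: phi_21 = phi_11 - phi_22 phi_11 = -0.2763 - (-0.423903)(-0.2763) = -0.393424.
Step k = 3:
  phi_33 = [rho(3) - phi_21 rho(2) - phi_22 rho(1)] / [1 - phi_21 rho(1) - phi_22 rho(2)]
    numerator   = 0.2275 - (-0.393424)(-0.3152) - (-0.423903)(-0.2763) = -0.01363183
    denominator = 1 - (-0.393424)(-0.2763) - (-0.423903)(-0.3152) = 0.75768254
  phi_33 = -0.01363183 / 0.75768254 = -0.018.
Therefore phi_{33} = -0.0180.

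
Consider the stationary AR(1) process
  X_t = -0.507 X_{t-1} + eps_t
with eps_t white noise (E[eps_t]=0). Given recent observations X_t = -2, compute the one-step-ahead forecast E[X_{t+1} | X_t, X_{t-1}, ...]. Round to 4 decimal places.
E[X_{t+1} \mid \mathcal F_t] = 1.0140

For an AR(p) model X_t = c + sum_i phi_i X_{t-i} + eps_t, the
one-step-ahead conditional mean is
  E[X_{t+1} | X_t, ...] = c + sum_i phi_i X_{t+1-i}.
Substitute known values:
  E[X_{t+1} | ...] = (-0.507) * (-2)
                   = 1.0140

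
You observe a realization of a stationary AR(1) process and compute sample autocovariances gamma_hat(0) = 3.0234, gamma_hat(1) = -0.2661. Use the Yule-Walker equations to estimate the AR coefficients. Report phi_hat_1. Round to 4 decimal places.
\hat\phi_{1} = -0.0880

The Yule-Walker equations for an AR(p) process read, in matrix form,
  Gamma_p phi = r_p,   with   (Gamma_p)_{ij} = gamma(|i - j|),
                       (r_p)_i = gamma(i),   i,j = 1..p.
Substitute the sample gammas (Toeplitz matrix and right-hand side of size 1):
  Gamma_p = [[3.0234]]
  r_p     = [-0.2661]
With p = 1 this is the single equation gamma(0) phi_1 = gamma(1):
  phi_hat_1 = gamma(1) / gamma(0) = -0.2661 / 3.0234 = -0.0880.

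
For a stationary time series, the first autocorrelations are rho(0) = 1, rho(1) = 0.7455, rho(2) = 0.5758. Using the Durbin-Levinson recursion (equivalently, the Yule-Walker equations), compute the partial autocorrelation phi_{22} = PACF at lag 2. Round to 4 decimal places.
\phi_{22} = 0.0451

The PACF at lag k is phi_{kk}, the last component of the solution
to the Yule-Walker system G_k phi = r_k where
  (G_k)_{ij} = rho(|i - j|), (r_k)_i = rho(i), i,j = 1..k.
Equivalently, Durbin-Levinson gives phi_{kk} iteratively:
  phi_{11} = rho(1)
  phi_{kk} = [rho(k) - sum_{j=1..k-1} phi_{k-1,j} rho(k-j)]
            / [1 - sum_{j=1..k-1} phi_{k-1,j} rho(j)],
  phi_{k,j} = phi_{k-1,j} - phi_{kk} phi_{k-1,k-j},  j = 1..k-1.
Step k = 1:
  phi_11 = rho(1) = 0.7455.
Step k = 2:
  phi_22 = [rho(2) - phi_11 rho(1)] / [1 - phi_11 rho(1)] = [0.5758 - (0.7455)(0.7455)] / [1 - (0.7455)(0.7455)]
         = 0.02002975 / 0.44422975 = 0.0451.
Therefore phi_{22} = 0.0451.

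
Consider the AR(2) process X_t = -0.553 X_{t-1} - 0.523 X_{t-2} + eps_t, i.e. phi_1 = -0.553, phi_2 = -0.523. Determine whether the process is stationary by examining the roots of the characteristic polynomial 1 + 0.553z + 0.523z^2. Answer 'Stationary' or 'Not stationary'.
\text{Stationary}

The AR(p) characteristic polynomial is P(z) = 1 + 0.553z + 0.523z^2.
Stationarity requires all roots to lie outside the unit circle, i.e. |z| > 1 for every root.
Set 1 + (0.553) z + (0.523) z^2 = 0, i.e. a z^2 + b z + c = 0 with a = 0.523, b = 0.553, c = 1.
Discriminant D = b^2 - 4ac = (0.553)^2 - 4*(0.523)*1 = 0.305809 - (2.092) = -1.786191.
D < 0, so the roots are the complex-conjugate pair z = (-b +/- i sqrt(-D)) / (2a) = -0.5287 +/- 1.2777i.
For a conjugate pair |z|^2 = z * conj(z) = (product of roots) = c/a = 1/(0.523) = 1.912046, so |z| = sqrt(1.912046) = 1.3828 for both roots.
Moduli of all roots: 1.3828, 1.3828.
All moduli strictly greater than 1? Yes.
Verdict: Stationary.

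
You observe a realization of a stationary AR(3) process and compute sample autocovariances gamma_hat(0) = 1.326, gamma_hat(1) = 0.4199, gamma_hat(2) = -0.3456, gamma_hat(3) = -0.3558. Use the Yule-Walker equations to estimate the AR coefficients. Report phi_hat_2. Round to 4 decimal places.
\hat\phi_{2} = -0.3861

The Yule-Walker equations for an AR(p) process read, in matrix form,
  Gamma_p phi = r_p,   with   (Gamma_p)_{ij} = gamma(|i - j|),
                       (r_p)_i = gamma(i),   i,j = 1..p.
Substitute the sample gammas (Toeplitz matrix and right-hand side of size 3):
  Gamma_p = [[1.326, 0.4199, -0.3456], [0.4199, 1.326, 0.4199], [-0.3456, 0.4199, 1.326]]
  r_p     = [0.4199, -0.3456, -0.3558]
Written out (R1..R3):
  (R1) 1.326 phi_1 + 0.4199 phi_2 - 0.3456 phi_3 = 0.4199
  (R2) 0.4199 phi_1 + 1.326 phi_2 + 0.4199 phi_3 = -0.3456
  (R3) -0.3456 phi_1 + 0.4199 phi_2 + 1.326 phi_3 = -0.3558
Gaussian elimination:
  R2 <- R2 - (0.4199/1.326) R1 = R2 - (0.316667) R1:  1.193032 phi_2 + 0.52934 phi_3 = -0.478568
  R3 <- R3 - (-0.3456/1.326) R1 = R3 - (-0.260633) R1:  0.52934 phi_2 + 1.235925 phi_3 = -0.24636
  R3 <- R3 - (0.52934/1.193032) R2 = R3 - (0.443693) R2:  1.001061 phi_3 = -0.034022
Back-substitution:
  phi_hat_3 = -0.034022 / 1.001061 = -0.033986
  phi_hat_2 = (-0.478568 - (0.52934)(-0.033986)) / 1.193032 = -0.386057
  phi_hat_1 = (0.4199 - (0.4199)(-0.386057) - (-0.3456)(-0.033986)) / 1.326 = 0.43006
So phi_hat = [0.4301, -0.3861, -0.0340].
Therefore phi_hat_2 = -0.3861.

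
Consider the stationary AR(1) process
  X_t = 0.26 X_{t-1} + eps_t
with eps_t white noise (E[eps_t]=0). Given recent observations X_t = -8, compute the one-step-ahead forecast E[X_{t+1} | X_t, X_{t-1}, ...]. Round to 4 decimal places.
E[X_{t+1} \mid \mathcal F_t] = -2.0800

For an AR(p) model X_t = c + sum_i phi_i X_{t-i} + eps_t, the
one-step-ahead conditional mean is
  E[X_{t+1} | X_t, ...] = c + sum_i phi_i X_{t+1-i}.
Substitute known values:
  E[X_{t+1} | ...] = (0.26) * (-8)
                   = -2.0800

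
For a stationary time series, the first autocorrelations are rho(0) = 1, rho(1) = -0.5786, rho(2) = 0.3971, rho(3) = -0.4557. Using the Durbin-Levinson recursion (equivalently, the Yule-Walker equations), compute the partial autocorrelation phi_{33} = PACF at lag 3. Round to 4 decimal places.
\phi_{33} = -0.2931

The PACF at lag k is phi_{kk}, the last component of the solution
to the Yule-Walker system G_k phi = r_k where
  (G_k)_{ij} = rho(|i - j|), (r_k)_i = rho(i), i,j = 1..k.
Equivalently, Durbin-Levinson gives phi_{kk} iteratively:
  phi_{11} = rho(1)
  phi_{kk} = [rho(k) - sum_{j=1..k-1} phi_{k-1,j} rho(k-j)]
            / [1 - sum_{j=1..k-1} phi_{k-1,j} rho(j)],
  phi_{k,j} = phi_{k-1,j} - phi_{kk} phi_{k-1,k-j},  j = 1..k-1.
Step k = 1:
  phi_11 = rho(1) = -0.5786.
Step k = 2:
  phi_22 = [rho(2) - phi_11 rho(1)] / [1 - phi_11 rho(1)] = [0.3971 - (-0.5786)(-0.5786)] / [1 - (-0.5786)(-0.5786)]
         = 0.06232204 / 0.66522204 = 0.093686.
  Update: phi_21 = phi_11 - phi_22 phi_11 = -0.5786 - (0.093686)(-0.5786) = -0.524393.
Step k = 3:
  phi_33 = [rho(3) - phi_21 rho(2) - phi_22 rho(1)] / [1 - phi_21 rho(1) - phi_22 rho(2)]
    numerator   = -0.4557 - (-0.524393)(0.3971) - (0.093686)(-0.5786) = -0.19325668
    denominator = 1 - (-0.524393)(-0.5786) - (0.093686)(0.3971) = 0.65938333
  phi_33 = -0.19325668 / 0.65938333 = -0.2931.
Therefore phi_{33} = -0.2931.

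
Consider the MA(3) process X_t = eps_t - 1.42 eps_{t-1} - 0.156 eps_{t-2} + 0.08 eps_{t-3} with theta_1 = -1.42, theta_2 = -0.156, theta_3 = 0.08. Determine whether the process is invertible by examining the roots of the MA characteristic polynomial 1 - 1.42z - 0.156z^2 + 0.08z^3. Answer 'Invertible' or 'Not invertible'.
\text{Not invertible}

The MA(q) characteristic polynomial is P(z) = 1 - 1.42z - 0.156z^2 + 0.08z^3.
Invertibility requires all roots to lie outside the unit circle, i.e. |z| > 1 for every root.
Degree 3: look for a simple real root z0 first, then factor out (1 - z/z0) and solve the remaining quadratic.
Testing z0 = 5: P(5) = 1 + (-1.42)(5) + (-0.156)(5)^2 + (0.08)(5)^3
  = 1 + (-7.1) + (-3.9) + (10) = 0.  So z_0 = 5 is a root, |z_0| = 5.
Divide out the factor (1 - 0.2 z) = (1 - z/z0) (since 1/z0 = 0.2):
  P(z) = (1 - 0.2 z)(1 + (-1.22) z + (-0.4) z^2)
  [check: z-coef -1.22 - (0.2) = -1.42; z^2-coef -0.4 - (0.2)(-1.22) = -0.156; z^3-coef -(0.2)(-0.4) = 0.08.]
Remaining roots from the quadratic factor 1 + (-1.22) z + (-0.4) z^2:
  Set 1 + (-1.22) z + (-0.4) z^2 = 0, i.e. a z^2 + b z + c = 0 with a = -0.4, b = -1.22, c = 1.
  Discriminant D = b^2 - 4ac = (-1.22)^2 - 4*(-0.4)*1 = 1.4884 - (-1.6) = 3.0884.
  D >= 0, so the roots are real: z = (-b +/- sqrt(D)) / (2a) = (1.22 +/- 1.757384) / (-0.8).
    z_1 = (1.22 + 1.757384) / (-0.8) = -3.7217,   |z_1| = 3.7217.
    z_2 = (1.22 - 1.757384) / (-0.8) = 0.6717,   |z_2| = 0.6717.
Moduli of all roots: 5.0000, 3.7217, 0.6717.
All moduli strictly greater than 1? No.
Verdict: Not invertible.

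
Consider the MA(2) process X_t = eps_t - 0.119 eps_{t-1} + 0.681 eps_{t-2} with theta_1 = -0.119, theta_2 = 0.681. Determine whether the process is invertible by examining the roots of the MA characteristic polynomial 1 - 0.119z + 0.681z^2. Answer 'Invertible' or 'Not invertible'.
\text{Invertible}

The MA(q) characteristic polynomial is P(z) = 1 - 0.119z + 0.681z^2.
Invertibility requires all roots to lie outside the unit circle, i.e. |z| > 1 for every root.
Set 1 + (-0.119) z + (0.681) z^2 = 0, i.e. a z^2 + b z + c = 0 with a = 0.681, b = -0.119, c = 1.
Discriminant D = b^2 - 4ac = (-0.119)^2 - 4*(0.681)*1 = 0.014161 - (2.724) = -2.709839.
D < 0, so the roots are the complex-conjugate pair z = (-b +/- i sqrt(-D)) / (2a) = 0.0874 +/- 1.2086i.
For a conjugate pair |z|^2 = z * conj(z) = (product of roots) = c/a = 1/(0.681) = 1.468429, so |z| = sqrt(1.468429) = 1.2118 for both roots.
Moduli of all roots: 1.2118, 1.2118.
All moduli strictly greater than 1? Yes.
Verdict: Invertible.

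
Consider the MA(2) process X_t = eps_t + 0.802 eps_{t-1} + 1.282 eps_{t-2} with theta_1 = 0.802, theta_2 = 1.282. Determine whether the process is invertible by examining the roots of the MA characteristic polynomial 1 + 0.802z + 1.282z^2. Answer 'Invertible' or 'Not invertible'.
\text{Not invertible}

The MA(q) characteristic polynomial is P(z) = 1 + 0.802z + 1.282z^2.
Invertibility requires all roots to lie outside the unit circle, i.e. |z| > 1 for every root.
Set 1 + (0.802) z + (1.282) z^2 = 0, i.e. a z^2 + b z + c = 0 with a = 1.282, b = 0.802, c = 1.
Discriminant D = b^2 - 4ac = (0.802)^2 - 4*(1.282)*1 = 0.643204 - (5.128) = -4.484796.
D < 0, so the roots are the complex-conjugate pair z = (-b +/- i sqrt(-D)) / (2a) = -0.3128 +/- 0.8259i.
For a conjugate pair |z|^2 = z * conj(z) = (product of roots) = c/a = 1/(1.282) = 0.780031, so |z| = sqrt(0.780031) = 0.8832 for both roots.
Moduli of all roots: 0.8832, 0.8832.
All moduli strictly greater than 1? No.
Verdict: Not invertible.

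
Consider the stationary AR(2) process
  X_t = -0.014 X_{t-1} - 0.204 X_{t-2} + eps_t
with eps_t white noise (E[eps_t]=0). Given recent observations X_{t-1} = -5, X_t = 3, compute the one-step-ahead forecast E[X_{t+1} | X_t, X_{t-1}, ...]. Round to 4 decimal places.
E[X_{t+1} \mid \mathcal F_t] = 0.9780

For an AR(p) model X_t = c + sum_i phi_i X_{t-i} + eps_t, the
one-step-ahead conditional mean is
  E[X_{t+1} | X_t, ...] = c + sum_i phi_i X_{t+1-i}.
Substitute known values:
  E[X_{t+1} | ...] = (-0.014) * (3) + (-0.204) * (-5)
                   = 0.9780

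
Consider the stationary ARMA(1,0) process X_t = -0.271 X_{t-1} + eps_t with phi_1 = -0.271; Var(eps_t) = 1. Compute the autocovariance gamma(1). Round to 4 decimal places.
\gamma(1) = -0.2925

Multiply the model equation by X_{t-k} and take expectations. With theta_0 = psi_0 = 1 and psi_j the MA(infinity) weights, this gives
  gamma(k) - sum_i phi_i gamma(k-i) = c_k,
  c_k = sigma^2 * sum_{j=k..q} theta_j psi_{j-k}   (c_k = 0 for k > q),
using gamma(-m) = gamma(m).
Pure AR (q = 0): c_0 = sigma^2 = 1, c_k = 0 for k >= 1.
Equations for k = 0 and k = 1 (AR order 1):
  gamma(0) = phi_1 gamma(1) + c_0
  gamma(1) = phi_1 gamma(0) + c_1
Substituting the second into the first: gamma(0) (1 - phi_1^2) = c_0 + phi_1 c_1, so
  gamma(0) = c_0 / (1 - phi_1^2) = 1 / (1 - (-0.271)^2) = 1 / 0.926559 = 1.079262.
  gamma(1) = phi_1 gamma(0) = (-0.271)(1.079262) = -0.29248.
Therefore gamma(1) = -0.2925 (to 4 decimal places).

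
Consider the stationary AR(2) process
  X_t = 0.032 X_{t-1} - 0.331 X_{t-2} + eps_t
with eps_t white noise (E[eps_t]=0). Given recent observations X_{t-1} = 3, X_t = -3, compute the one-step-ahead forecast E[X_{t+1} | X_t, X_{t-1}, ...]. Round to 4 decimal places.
E[X_{t+1} \mid \mathcal F_t] = -1.0890

For an AR(p) model X_t = c + sum_i phi_i X_{t-i} + eps_t, the
one-step-ahead conditional mean is
  E[X_{t+1} | X_t, ...] = c + sum_i phi_i X_{t+1-i}.
Substitute known values:
  E[X_{t+1} | ...] = (0.032) * (-3) + (-0.331) * (3)
                   = -1.0890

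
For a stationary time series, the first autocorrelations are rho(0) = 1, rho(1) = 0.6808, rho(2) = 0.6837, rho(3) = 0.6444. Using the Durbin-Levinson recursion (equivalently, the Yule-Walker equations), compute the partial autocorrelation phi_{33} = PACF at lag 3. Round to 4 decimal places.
\phi_{33} = 0.2030

The PACF at lag k is phi_{kk}, the last component of the solution
to the Yule-Walker system G_k phi = r_k where
  (G_k)_{ij} = rho(|i - j|), (r_k)_i = rho(i), i,j = 1..k.
Equivalently, Durbin-Levinson gives phi_{kk} iteratively:
  phi_{11} = rho(1)
  phi_{kk} = [rho(k) - sum_{j=1..k-1} phi_{k-1,j} rho(k-j)]
            / [1 - sum_{j=1..k-1} phi_{k-1,j} rho(j)],
  phi_{k,j} = phi_{k-1,j} - phi_{kk} phi_{k-1,k-j},  j = 1..k-1.
Step k = 1:
  phi_11 = rho(1) = 0.6808.
Step k = 2:
  phi_22 = [rho(2) - phi_11 rho(1)] / [1 - phi_11 rho(1)] = [0.6837 - (0.6808)(0.6808)] / [1 - (0.6808)(0.6808)]
         = 0.22021136 / 0.53651136 = 0.410451.
  Update: phi_21 = phi_11 - phi_22 phi_11 = 0.6808 - (0.410451)(0.6808) = 0.401365.
Step k = 3:
  phi_33 = [rho(3) - phi_21 rho(2) - phi_22 rho(1)] / [1 - phi_21 rho(1) - phi_22 rho(2)]
    numerator   = 0.6444 - (0.401365)(0.6837) - (0.410451)(0.6808) = 0.09055184
    denominator = 1 - (0.401365)(0.6808) - (0.410451)(0.6837) = 0.4461255
  phi_33 = 0.09055184 / 0.4461255 = 0.203.
Therefore phi_{33} = 0.2030.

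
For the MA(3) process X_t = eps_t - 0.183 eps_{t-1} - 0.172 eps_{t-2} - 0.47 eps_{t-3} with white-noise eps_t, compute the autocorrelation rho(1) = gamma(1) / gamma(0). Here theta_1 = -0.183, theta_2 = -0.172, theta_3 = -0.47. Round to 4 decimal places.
\rho(1) = -0.0551

For an MA(q) process with theta_0 = 1, the autocovariance is
  gamma(k) = sigma^2 * sum_{i=0..q-k} theta_i * theta_{i+k},
and rho(k) = gamma(k) / gamma(0). Sigma^2 cancels.
  numerator   = (1)*(-0.183) + (-0.183)*(-0.172) + (-0.172)*(-0.47) = -0.070684.
  denominator = (1)^2 + (-0.183)^2 + (-0.172)^2 + (-0.47)^2 = 1.283973.
  rho(1) = -0.070684 / 1.283973 = -0.0551.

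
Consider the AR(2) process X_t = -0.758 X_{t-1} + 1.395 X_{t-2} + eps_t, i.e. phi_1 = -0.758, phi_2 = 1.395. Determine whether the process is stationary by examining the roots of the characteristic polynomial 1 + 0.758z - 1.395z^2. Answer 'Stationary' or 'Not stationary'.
\text{Not stationary}

The AR(p) characteristic polynomial is P(z) = 1 + 0.758z - 1.395z^2.
Stationarity requires all roots to lie outside the unit circle, i.e. |z| > 1 for every root.
Set 1 + (0.758) z + (-1.395) z^2 = 0, i.e. a z^2 + b z + c = 0 with a = -1.395, b = 0.758, c = 1.
Discriminant D = b^2 - 4ac = (0.758)^2 - 4*(-1.395)*1 = 0.574564 - (-5.58) = 6.154564.
D >= 0, so the roots are real: z = (-b +/- sqrt(D)) / (2a) = (-0.758 +/- 2.480839) / (-2.79).
  z_1 = (-0.758 + 2.480839) / (-2.79) = -0.6175,   |z_1| = 0.6175.
  z_2 = (-0.758 - 2.480839) / (-2.79) = 1.1609,   |z_2| = 1.1609.
Moduli of all roots: 0.6175, 1.1609.
All moduli strictly greater than 1? No.
Verdict: Not stationary.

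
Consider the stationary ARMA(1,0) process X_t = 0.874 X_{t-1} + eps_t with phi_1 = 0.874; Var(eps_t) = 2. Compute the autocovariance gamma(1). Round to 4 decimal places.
\gamma(1) = 7.4029

Multiply the model equation by X_{t-k} and take expectations. With theta_0 = psi_0 = 1 and psi_j the MA(infinity) weights, this gives
  gamma(k) - sum_i phi_i gamma(k-i) = c_k,
  c_k = sigma^2 * sum_{j=k..q} theta_j psi_{j-k}   (c_k = 0 for k > q),
using gamma(-m) = gamma(m).
Pure AR (q = 0): c_0 = sigma^2 = 2, c_k = 0 for k >= 1.
Equations for k = 0 and k = 1 (AR order 1):
  gamma(0) = phi_1 gamma(1) + c_0
  gamma(1) = phi_1 gamma(0) + c_1
Substituting the second into the first: gamma(0) (1 - phi_1^2) = c_0 + phi_1 c_1, so
  gamma(0) = c_0 / (1 - phi_1^2) = 2 / (1 - (0.874)^2) = 2 / 0.236124 = 8.470126.
  gamma(1) = phi_1 gamma(0) = (0.874)(8.470126) = 7.40289.
Therefore gamma(1) = 7.4029 (to 4 decimal places).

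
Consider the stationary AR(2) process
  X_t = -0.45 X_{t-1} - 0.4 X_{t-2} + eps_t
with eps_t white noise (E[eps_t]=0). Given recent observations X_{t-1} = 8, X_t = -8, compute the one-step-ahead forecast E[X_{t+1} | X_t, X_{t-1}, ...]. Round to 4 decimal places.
E[X_{t+1} \mid \mathcal F_t] = 0.4000

For an AR(p) model X_t = c + sum_i phi_i X_{t-i} + eps_t, the
one-step-ahead conditional mean is
  E[X_{t+1} | X_t, ...] = c + sum_i phi_i X_{t+1-i}.
Substitute known values:
  E[X_{t+1} | ...] = (-0.45) * (-8) + (-0.4) * (8)
                   = 0.4000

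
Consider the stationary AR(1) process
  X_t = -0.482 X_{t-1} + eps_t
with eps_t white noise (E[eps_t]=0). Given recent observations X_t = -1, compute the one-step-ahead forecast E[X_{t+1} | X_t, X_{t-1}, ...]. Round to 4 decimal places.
E[X_{t+1} \mid \mathcal F_t] = 0.4820

For an AR(p) model X_t = c + sum_i phi_i X_{t-i} + eps_t, the
one-step-ahead conditional mean is
  E[X_{t+1} | X_t, ...] = c + sum_i phi_i X_{t+1-i}.
Substitute known values:
  E[X_{t+1} | ...] = (-0.482) * (-1)
                   = 0.4820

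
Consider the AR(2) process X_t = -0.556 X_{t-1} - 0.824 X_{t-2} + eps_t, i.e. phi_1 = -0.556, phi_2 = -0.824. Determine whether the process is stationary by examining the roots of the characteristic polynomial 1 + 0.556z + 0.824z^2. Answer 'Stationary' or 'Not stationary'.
\text{Stationary}

The AR(p) characteristic polynomial is P(z) = 1 + 0.556z + 0.824z^2.
Stationarity requires all roots to lie outside the unit circle, i.e. |z| > 1 for every root.
Set 1 + (0.556) z + (0.824) z^2 = 0, i.e. a z^2 + b z + c = 0 with a = 0.824, b = 0.556, c = 1.
Discriminant D = b^2 - 4ac = (0.556)^2 - 4*(0.824)*1 = 0.309136 - (3.296) = -2.986864.
D < 0, so the roots are the complex-conjugate pair z = (-b +/- i sqrt(-D)) / (2a) = -0.3374 +/- 1.0487i.
For a conjugate pair |z|^2 = z * conj(z) = (product of roots) = c/a = 1/(0.824) = 1.213592, so |z| = sqrt(1.213592) = 1.1016 for both roots.
Moduli of all roots: 1.1016, 1.1016.
All moduli strictly greater than 1? Yes.
Verdict: Stationary.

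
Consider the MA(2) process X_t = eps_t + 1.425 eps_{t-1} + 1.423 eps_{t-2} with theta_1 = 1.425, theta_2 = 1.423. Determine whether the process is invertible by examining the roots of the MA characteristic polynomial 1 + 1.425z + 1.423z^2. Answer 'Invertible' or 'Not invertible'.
\text{Not invertible}

The MA(q) characteristic polynomial is P(z) = 1 + 1.425z + 1.423z^2.
Invertibility requires all roots to lie outside the unit circle, i.e. |z| > 1 for every root.
Set 1 + (1.425) z + (1.423) z^2 = 0, i.e. a z^2 + b z + c = 0 with a = 1.423, b = 1.425, c = 1.
Discriminant D = b^2 - 4ac = (1.425)^2 - 4*(1.423)*1 = 2.030625 - (5.692) = -3.661375.
D < 0, so the roots are the complex-conjugate pair z = (-b +/- i sqrt(-D)) / (2a) = -0.5007 +/- 0.6723i.
For a conjugate pair |z|^2 = z * conj(z) = (product of roots) = c/a = 1/(1.423) = 0.702741, so |z| = sqrt(0.702741) = 0.8383 for both roots.
Moduli of all roots: 0.8383, 0.8383.
All moduli strictly greater than 1? No.
Verdict: Not invertible.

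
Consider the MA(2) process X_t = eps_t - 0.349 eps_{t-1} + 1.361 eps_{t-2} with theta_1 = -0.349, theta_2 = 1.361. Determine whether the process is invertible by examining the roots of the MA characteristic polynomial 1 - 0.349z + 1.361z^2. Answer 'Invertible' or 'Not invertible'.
\text{Not invertible}

The MA(q) characteristic polynomial is P(z) = 1 - 0.349z + 1.361z^2.
Invertibility requires all roots to lie outside the unit circle, i.e. |z| > 1 for every root.
Set 1 + (-0.349) z + (1.361) z^2 = 0, i.e. a z^2 + b z + c = 0 with a = 1.361, b = -0.349, c = 1.
Discriminant D = b^2 - 4ac = (-0.349)^2 - 4*(1.361)*1 = 0.121801 - (5.444) = -5.322199.
D < 0, so the roots are the complex-conjugate pair z = (-b +/- i sqrt(-D)) / (2a) = 0.1282 +/- 0.8475i.
For a conjugate pair |z|^2 = z * conj(z) = (product of roots) = c/a = 1/(1.361) = 0.734754, so |z| = sqrt(0.734754) = 0.8572 for both roots.
Moduli of all roots: 0.8572, 0.8572.
All moduli strictly greater than 1? No.
Verdict: Not invertible.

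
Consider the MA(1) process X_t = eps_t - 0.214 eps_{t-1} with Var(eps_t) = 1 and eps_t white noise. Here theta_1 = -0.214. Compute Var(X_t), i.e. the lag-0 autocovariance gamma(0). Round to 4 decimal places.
\gamma(0) = 1.0458

For an MA(q) process X_t = eps_t + sum_i theta_i eps_{t-i} with
Var(eps_t) = sigma^2, the variance is
  gamma(0) = sigma^2 * (1 + sum_i theta_i^2).
  sum_i theta_i^2 = (-0.214)^2 = 0.045796.
  gamma(0) = 1 * (1 + 0.045796) = 1 * 1.045796 = 1.045796, which rounds to 1.0458.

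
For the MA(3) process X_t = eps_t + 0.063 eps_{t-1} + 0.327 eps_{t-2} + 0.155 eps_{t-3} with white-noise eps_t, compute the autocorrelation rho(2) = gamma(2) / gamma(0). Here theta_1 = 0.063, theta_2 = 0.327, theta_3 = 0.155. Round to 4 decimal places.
\rho(2) = 0.2967

For an MA(q) process with theta_0 = 1, the autocovariance is
  gamma(k) = sigma^2 * sum_{i=0..q-k} theta_i * theta_{i+k},
and rho(k) = gamma(k) / gamma(0). Sigma^2 cancels.
  numerator   = (1)*(0.327) + (0.063)*(0.155) = 0.336765.
  denominator = (1)^2 + (0.063)^2 + (0.327)^2 + (0.155)^2 = 1.134923.
  rho(2) = 0.336765 / 1.134923 = 0.2967.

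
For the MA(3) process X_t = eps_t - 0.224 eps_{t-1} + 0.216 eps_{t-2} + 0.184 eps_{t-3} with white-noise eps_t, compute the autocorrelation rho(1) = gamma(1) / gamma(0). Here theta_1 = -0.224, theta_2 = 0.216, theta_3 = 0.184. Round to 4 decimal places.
\rho(1) = -0.2058

For an MA(q) process with theta_0 = 1, the autocovariance is
  gamma(k) = sigma^2 * sum_{i=0..q-k} theta_i * theta_{i+k},
and rho(k) = gamma(k) / gamma(0). Sigma^2 cancels.
  numerator   = (1)*(-0.224) + (-0.224)*(0.216) + (0.216)*(0.184) = -0.23264.
  denominator = (1)^2 + (-0.224)^2 + (0.216)^2 + (0.184)^2 = 1.130688.
  rho(1) = -0.23264 / 1.130688 = -0.2058.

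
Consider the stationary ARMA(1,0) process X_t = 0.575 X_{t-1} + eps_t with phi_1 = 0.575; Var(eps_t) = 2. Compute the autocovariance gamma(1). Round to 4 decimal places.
\gamma(1) = 1.7180

Multiply the model equation by X_{t-k} and take expectations. With theta_0 = psi_0 = 1 and psi_j the MA(infinity) weights, this gives
  gamma(k) - sum_i phi_i gamma(k-i) = c_k,
  c_k = sigma^2 * sum_{j=k..q} theta_j psi_{j-k}   (c_k = 0 for k > q),
using gamma(-m) = gamma(m).
Pure AR (q = 0): c_0 = sigma^2 = 2, c_k = 0 for k >= 1.
Equations for k = 0 and k = 1 (AR order 1):
  gamma(0) = phi_1 gamma(1) + c_0
  gamma(1) = phi_1 gamma(0) + c_1
Substituting the second into the first: gamma(0) (1 - phi_1^2) = c_0 + phi_1 c_1, so
  gamma(0) = c_0 / (1 - phi_1^2) = 2 / (1 - (0.575)^2) = 2 / 0.669375 = 2.987862.
  gamma(1) = phi_1 gamma(0) = (0.575)(2.987862) = 1.718021.
Therefore gamma(1) = 1.7180 (to 4 decimal places).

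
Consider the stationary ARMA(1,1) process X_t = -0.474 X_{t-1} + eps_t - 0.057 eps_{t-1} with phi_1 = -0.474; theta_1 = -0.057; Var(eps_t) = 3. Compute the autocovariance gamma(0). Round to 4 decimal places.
\gamma(0) = 4.0910

Multiply the model equation by X_{t-k} and take expectations. With theta_0 = psi_0 = 1 and psi_j the MA(infinity) weights, this gives
  gamma(k) - sum_i phi_i gamma(k-i) = c_k,
  c_k = sigma^2 * sum_{j=k..q} theta_j psi_{j-k}   (c_k = 0 for k > q),
using gamma(-m) = gamma(m).
psi-weights needed (psi_j = theta_j + sum_i phi_i psi_{j-i}):
  psi_1 = theta_1 + phi_1 = -0.057 + (-0.474) = -0.531
Right-hand sides:
  c_0 = sigma^2 (1 + theta_1 psi_1) = 3 * (1 + (-0.057)(-0.531)) = 3 * 1.030267 = 3.090801
  c_1 = sigma^2 theta_1 = 3 * (-0.057) = -0.171
  c_2 = 0
Equations for k = 0 and k = 1 (AR order 1):
  gamma(0) = phi_1 gamma(1) + c_0
  gamma(1) = phi_1 gamma(0) + c_1
Substituting the second into the first: gamma(0) (1 - phi_1^2) = c_0 + phi_1 c_1, so
  gamma(0) = (c_0 + phi_1 c_1) / (1 - phi_1^2) = (3.090801 + (-0.474)(-0.171)) / (1 - (-0.474)^2) = 3.171855 / 0.775324 = 4.091006.
Therefore gamma(0) = 4.0910 (to 4 decimal places).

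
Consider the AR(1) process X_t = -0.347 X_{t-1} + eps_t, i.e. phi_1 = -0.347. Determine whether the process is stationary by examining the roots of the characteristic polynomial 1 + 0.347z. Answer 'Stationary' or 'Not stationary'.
\text{Stationary}

The AR(p) characteristic polynomial is P(z) = 1 + 0.347z.
Stationarity requires all roots to lie outside the unit circle, i.e. |z| > 1 for every root.
This is linear in z: 1 + (0.347) z = 0  =>  z = -1/(0.347) = -2.881844,  |z| = 2.881844.
Moduli of all roots: 2.8818.
All moduli strictly greater than 1? Yes.
Verdict: Stationary.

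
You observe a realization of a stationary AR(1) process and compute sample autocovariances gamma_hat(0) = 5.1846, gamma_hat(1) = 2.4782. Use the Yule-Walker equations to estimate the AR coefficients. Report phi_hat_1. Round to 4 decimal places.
\hat\phi_{1} = 0.4780

The Yule-Walker equations for an AR(p) process read, in matrix form,
  Gamma_p phi = r_p,   with   (Gamma_p)_{ij} = gamma(|i - j|),
                       (r_p)_i = gamma(i),   i,j = 1..p.
Substitute the sample gammas (Toeplitz matrix and right-hand side of size 1):
  Gamma_p = [[5.1846]]
  r_p     = [2.4782]
With p = 1 this is the single equation gamma(0) phi_1 = gamma(1):
  phi_hat_1 = gamma(1) / gamma(0) = 2.4782 / 5.1846 = 0.4780.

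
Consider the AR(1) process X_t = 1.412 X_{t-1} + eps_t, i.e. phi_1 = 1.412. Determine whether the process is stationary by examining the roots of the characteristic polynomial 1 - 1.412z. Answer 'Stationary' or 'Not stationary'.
\text{Not stationary}

The AR(p) characteristic polynomial is P(z) = 1 - 1.412z.
Stationarity requires all roots to lie outside the unit circle, i.e. |z| > 1 for every root.
This is linear in z: 1 + (-1.412) z = 0  =>  z = -1/(-1.412) = 0.708215,  |z| = 0.708215.
Moduli of all roots: 0.7082.
All moduli strictly greater than 1? No.
Verdict: Not stationary.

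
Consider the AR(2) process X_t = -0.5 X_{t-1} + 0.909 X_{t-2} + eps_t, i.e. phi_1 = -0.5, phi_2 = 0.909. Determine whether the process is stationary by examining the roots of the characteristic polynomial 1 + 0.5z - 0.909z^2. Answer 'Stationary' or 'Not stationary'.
\text{Not stationary}

The AR(p) characteristic polynomial is P(z) = 1 + 0.5z - 0.909z^2.
Stationarity requires all roots to lie outside the unit circle, i.e. |z| > 1 for every root.
Set 1 + (0.5) z + (-0.909) z^2 = 0, i.e. a z^2 + b z + c = 0 with a = -0.909, b = 0.5, c = 1.
Discriminant D = b^2 - 4ac = (0.5)^2 - 4*(-0.909)*1 = 0.25 - (-3.636) = 3.886.
D >= 0, so the roots are real: z = (-b +/- sqrt(D)) / (2a) = (-0.5 +/- 1.971294) / (-1.818).
  z_1 = (-0.5 + 1.971294) / (-1.818) = -0.8093,   |z_1| = 0.8093.
  z_2 = (-0.5 - 1.971294) / (-1.818) = 1.3593,   |z_2| = 1.3593.
Moduli of all roots: 0.8093, 1.3593.
All moduli strictly greater than 1? No.
Verdict: Not stationary.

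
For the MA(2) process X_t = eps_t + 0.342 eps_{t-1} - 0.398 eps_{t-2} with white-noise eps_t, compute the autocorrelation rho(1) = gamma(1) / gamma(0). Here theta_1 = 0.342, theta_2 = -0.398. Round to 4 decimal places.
\rho(1) = 0.1614

For an MA(q) process with theta_0 = 1, the autocovariance is
  gamma(k) = sigma^2 * sum_{i=0..q-k} theta_i * theta_{i+k},
and rho(k) = gamma(k) / gamma(0). Sigma^2 cancels.
  numerator   = (1)*(0.342) + (0.342)*(-0.398) = 0.205884.
  denominator = (1)^2 + (0.342)^2 + (-0.398)^2 = 1.275368.
  rho(1) = 0.205884 / 1.275368 = 0.1614.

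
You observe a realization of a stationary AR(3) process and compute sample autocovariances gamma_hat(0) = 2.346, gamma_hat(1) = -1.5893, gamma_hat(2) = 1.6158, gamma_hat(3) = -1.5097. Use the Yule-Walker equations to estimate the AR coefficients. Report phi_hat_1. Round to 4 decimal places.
\hat\phi_{1} = -0.3060

The Yule-Walker equations for an AR(p) process read, in matrix form,
  Gamma_p phi = r_p,   with   (Gamma_p)_{ij} = gamma(|i - j|),
                       (r_p)_i = gamma(i),   i,j = 1..p.
Substitute the sample gammas (Toeplitz matrix and right-hand side of size 3):
  Gamma_p = [[2.346, -1.5893, 1.6158], [-1.5893, 2.346, -1.5893], [1.6158, -1.5893, 2.346]]
  r_p     = [-1.5893, 1.6158, -1.5097]
Written out (R1..R3):
  (R1) 2.346 phi_1 - 1.5893 phi_2 + 1.6158 phi_3 = -1.5893
  (R2) -1.5893 phi_1 + 2.346 phi_2 - 1.5893 phi_3 = 1.6158
  (R3) 1.6158 phi_1 - 1.5893 phi_2 + 2.346 phi_3 = -1.5097
Gaussian elimination:
  R2 <- R2 - (-1.5893/2.346) R1 = R2 - (-0.677451) R1:  1.269327 phi_2 - 0.494675 phi_3 = 0.539127
  R3 <- R3 - (1.6158/2.346) R1 = R3 - (0.688747) R1:  -0.494675 phi_2 + 1.233123 phi_3 = -0.415075
  R3 <- R3 - (-0.494675/1.269327) R2 = R3 - (-0.389714) R2:  1.040341 phi_3 = -0.204969
Back-substitution:
  phi_hat_3 = -0.204969 / 1.040341 = -0.197021
  phi_hat_2 = (0.539127 - (-0.494675)(-0.197021)) / 1.269327 = 0.347953
  phi_hat_1 = (-1.5893 - (-1.5893)(0.347953) - (1.6158)(-0.197021)) / 2.346 = -0.306032
So phi_hat = [-0.3060, 0.3480, -0.1970].
Therefore phi_hat_1 = -0.3060.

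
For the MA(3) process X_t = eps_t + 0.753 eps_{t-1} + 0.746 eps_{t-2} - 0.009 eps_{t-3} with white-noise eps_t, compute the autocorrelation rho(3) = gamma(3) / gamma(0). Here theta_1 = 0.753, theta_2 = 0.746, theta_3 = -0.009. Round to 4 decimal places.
\rho(3) = -0.0042

For an MA(q) process with theta_0 = 1, the autocovariance is
  gamma(k) = sigma^2 * sum_{i=0..q-k} theta_i * theta_{i+k},
and rho(k) = gamma(k) / gamma(0). Sigma^2 cancels.
  numerator   = (1)*(-0.009) = -0.009.
  denominator = (1)^2 + (0.753)^2 + (0.746)^2 + (-0.009)^2 = 2.123606.
  rho(3) = -0.009 / 2.123606 = -0.0042.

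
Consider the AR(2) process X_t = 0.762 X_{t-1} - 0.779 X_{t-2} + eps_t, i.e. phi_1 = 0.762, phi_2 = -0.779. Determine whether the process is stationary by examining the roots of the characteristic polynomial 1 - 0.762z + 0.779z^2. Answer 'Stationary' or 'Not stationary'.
\text{Stationary}

The AR(p) characteristic polynomial is P(z) = 1 - 0.762z + 0.779z^2.
Stationarity requires all roots to lie outside the unit circle, i.e. |z| > 1 for every root.
Set 1 + (-0.762) z + (0.779) z^2 = 0, i.e. a z^2 + b z + c = 0 with a = 0.779, b = -0.762, c = 1.
Discriminant D = b^2 - 4ac = (-0.762)^2 - 4*(0.779)*1 = 0.580644 - (3.116) = -2.535356.
D < 0, so the roots are the complex-conjugate pair z = (-b +/- i sqrt(-D)) / (2a) = 0.4891 +/- 1.022i.
For a conjugate pair |z|^2 = z * conj(z) = (product of roots) = c/a = 1/(0.779) = 1.283697, so |z| = sqrt(1.283697) = 1.133 for both roots.
Moduli of all roots: 1.1330, 1.1330.
All moduli strictly greater than 1? Yes.
Verdict: Stationary.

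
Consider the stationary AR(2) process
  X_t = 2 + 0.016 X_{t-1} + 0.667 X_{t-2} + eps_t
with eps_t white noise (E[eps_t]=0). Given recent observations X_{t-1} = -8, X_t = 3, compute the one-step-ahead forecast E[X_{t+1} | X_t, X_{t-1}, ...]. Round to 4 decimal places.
E[X_{t+1} \mid \mathcal F_t] = -3.2880

For an AR(p) model X_t = c + sum_i phi_i X_{t-i} + eps_t, the
one-step-ahead conditional mean is
  E[X_{t+1} | X_t, ...] = c + sum_i phi_i X_{t+1-i}.
Substitute known values:
  E[X_{t+1} | ...] = 2 + (0.016) * (3) + (0.667) * (-8)
                   = -3.2880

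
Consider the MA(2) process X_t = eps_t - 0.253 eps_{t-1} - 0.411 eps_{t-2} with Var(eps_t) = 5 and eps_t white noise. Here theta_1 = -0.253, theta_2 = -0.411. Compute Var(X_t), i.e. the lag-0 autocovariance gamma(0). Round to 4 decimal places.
\gamma(0) = 6.1647

For an MA(q) process X_t = eps_t + sum_i theta_i eps_{t-i} with
Var(eps_t) = sigma^2, the variance is
  gamma(0) = sigma^2 * (1 + sum_i theta_i^2).
  sum_i theta_i^2 = (-0.253)^2 + (-0.411)^2 = 0.064009 + 0.168921 = 0.23293.
  gamma(0) = 5 * (1 + 0.23293) = 5 * 1.23293 = 6.16465, which rounds to 6.1647.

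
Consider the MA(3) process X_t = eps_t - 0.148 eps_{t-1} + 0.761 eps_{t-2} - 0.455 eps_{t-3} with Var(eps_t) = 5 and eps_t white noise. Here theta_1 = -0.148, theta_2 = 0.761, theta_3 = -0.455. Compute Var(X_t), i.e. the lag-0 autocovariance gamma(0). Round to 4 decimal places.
\gamma(0) = 9.0403

For an MA(q) process X_t = eps_t + sum_i theta_i eps_{t-i} with
Var(eps_t) = sigma^2, the variance is
  gamma(0) = sigma^2 * (1 + sum_i theta_i^2).
  sum_i theta_i^2 = (-0.148)^2 + (0.761)^2 + (-0.455)^2 = 0.021904 + 0.579121 + 0.207025 = 0.80805.
  gamma(0) = 5 * (1 + 0.80805) = 5 * 1.80805 = 9.04025, which rounds to 9.0403.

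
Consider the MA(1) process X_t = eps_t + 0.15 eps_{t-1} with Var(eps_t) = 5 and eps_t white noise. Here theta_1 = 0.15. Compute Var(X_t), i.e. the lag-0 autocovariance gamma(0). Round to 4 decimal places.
\gamma(0) = 5.1125

For an MA(q) process X_t = eps_t + sum_i theta_i eps_{t-i} with
Var(eps_t) = sigma^2, the variance is
  gamma(0) = sigma^2 * (1 + sum_i theta_i^2).
  sum_i theta_i^2 = (0.15)^2 = 0.0225.
  gamma(0) = 5 * (1 + 0.0225) = 5 * 1.0225 = 5.1125.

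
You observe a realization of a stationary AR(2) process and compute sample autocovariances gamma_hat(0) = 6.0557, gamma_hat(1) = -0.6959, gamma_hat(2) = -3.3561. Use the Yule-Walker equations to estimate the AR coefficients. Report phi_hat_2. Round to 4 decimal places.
\hat\phi_{2} = -0.5750

The Yule-Walker equations for an AR(p) process read, in matrix form,
  Gamma_p phi = r_p,   with   (Gamma_p)_{ij} = gamma(|i - j|),
                       (r_p)_i = gamma(i),   i,j = 1..p.
Substitute the sample gammas (Toeplitz matrix and right-hand side of size 2):
  Gamma_p = [[6.0557, -0.6959], [-0.6959, 6.0557]]
  r_p     = [-0.6959, -3.3561]
Written out:
  6.0557 phi_1 - 0.6959 phi_2 = -0.6959
  -0.6959 phi_1 + 6.0557 phi_2 = -3.3561
Solve by Cramer's rule:
  det = gamma(0)^2 - gamma(1)^2 = (6.0557)^2 - (-0.6959)^2 = 36.67150249 - 0.48427681 = 36.18722568
  phi_hat_1 = [gamma(1) gamma(0) - gamma(1) gamma(2)] / det = [(-0.6959)(6.0557) - (-0.6959)(-3.3561)] / 36.18722568 = -6.54967162 / 36.18722568 = -0.181
  phi_hat_2 = [gamma(0) gamma(2) - gamma(1)^2] / det = [(6.0557)(-3.3561) - (-0.6959)^2] / 36.18722568 = -20.80781158 / 36.18722568 = -0.575
So phi_hat = [-0.1810, -0.5750].
Therefore phi_hat_2 = -0.5750.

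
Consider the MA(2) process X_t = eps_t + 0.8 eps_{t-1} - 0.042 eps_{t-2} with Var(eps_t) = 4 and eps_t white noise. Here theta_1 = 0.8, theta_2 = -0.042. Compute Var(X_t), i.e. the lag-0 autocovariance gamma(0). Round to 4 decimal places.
\gamma(0) = 6.5671

For an MA(q) process X_t = eps_t + sum_i theta_i eps_{t-i} with
Var(eps_t) = sigma^2, the variance is
  gamma(0) = sigma^2 * (1 + sum_i theta_i^2).
  sum_i theta_i^2 = (0.8)^2 + (-0.042)^2 = 0.64 + 0.001764 = 0.641764.
  gamma(0) = 4 * (1 + 0.641764) = 4 * 1.641764 = 6.567056, which rounds to 6.5671.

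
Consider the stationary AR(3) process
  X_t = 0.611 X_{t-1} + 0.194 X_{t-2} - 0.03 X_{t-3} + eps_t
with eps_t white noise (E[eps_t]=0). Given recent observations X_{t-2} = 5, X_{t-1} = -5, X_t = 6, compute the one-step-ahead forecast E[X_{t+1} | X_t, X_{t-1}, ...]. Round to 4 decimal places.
E[X_{t+1} \mid \mathcal F_t] = 2.5460

For an AR(p) model X_t = c + sum_i phi_i X_{t-i} + eps_t, the
one-step-ahead conditional mean is
  E[X_{t+1} | X_t, ...] = c + sum_i phi_i X_{t+1-i}.
Substitute known values:
  E[X_{t+1} | ...] = (0.611) * (6) + (0.194) * (-5) + (-0.03) * (5)
                   = 2.5460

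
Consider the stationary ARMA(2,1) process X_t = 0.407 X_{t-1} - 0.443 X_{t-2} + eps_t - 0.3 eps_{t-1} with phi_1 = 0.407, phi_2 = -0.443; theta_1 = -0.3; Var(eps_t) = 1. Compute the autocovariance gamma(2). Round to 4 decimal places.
\gamma(2) = -0.4931

Multiply the model equation by X_{t-k} and take expectations. With theta_0 = psi_0 = 1 and psi_j the MA(infinity) weights, this gives
  gamma(k) - sum_i phi_i gamma(k-i) = c_k,
  c_k = sigma^2 * sum_{j=k..q} theta_j psi_{j-k}   (c_k = 0 for k > q),
using gamma(-m) = gamma(m).
psi-weights needed (psi_j = theta_j + sum_i phi_i psi_{j-i}):
  psi_1 = theta_1 + phi_1 = -0.3 + (0.407) = 0.107
Right-hand sides:
  c_0 = sigma^2 (1 + theta_1 psi_1) = 1 * (1 + (-0.3)(0.107)) = 1 * 0.9679 = 0.9679
  c_1 = sigma^2 theta_1 = 1 * (-0.3) = -0.3
  c_2 = 0
Equations for k = 0, 1, 2 (AR order 2, c_2 = 0):
  (E0) gamma(0) = phi_1 gamma(1) + phi_2 gamma(2) + c_0
  (E1) gamma(1) = phi_1 gamma(0) + phi_2 gamma(1) + c_1
  (E2) gamma(2) = phi_1 gamma(1) + phi_2 gamma(0)
From (E1): gamma(1) = A gamma(0) + B with
  A = phi_1 / (1 - phi_2) = 0.407 / 1.443 = 0.282051,   B = c_1 / (1 - phi_2) = -0.3 / 1.443 = -0.2079.
Insert (E2) into (E0): gamma(0) (1 - phi_2^2) = phi_1 (1 + phi_2) gamma(1) + c_0.
  phi_1 (1 + phi_2) = (0.407)(0.557) = 0.226699,   1 - phi_2^2 = 0.803751.
Replace gamma(1) by A gamma(0) + B and collect gamma(0):
  gamma(0) [0.803751 - (0.226699)(0.282051)] = (0.226699)(-0.2079) + 0.9679
  gamma(0) * 0.73981 = 0.920769
  gamma(0) = 0.920769 / 0.73981 = 1.244602.
  gamma(1) = A gamma(0) + B = (0.282051)(1.244602) + (-0.2079) = 0.143141.
  gamma(2) = phi_1 gamma(1) + phi_2 gamma(0) = (0.407)(0.143141) + (-0.443)(1.244602) = -0.4931.
Therefore gamma(2) = -0.4931 (to 4 decimal places).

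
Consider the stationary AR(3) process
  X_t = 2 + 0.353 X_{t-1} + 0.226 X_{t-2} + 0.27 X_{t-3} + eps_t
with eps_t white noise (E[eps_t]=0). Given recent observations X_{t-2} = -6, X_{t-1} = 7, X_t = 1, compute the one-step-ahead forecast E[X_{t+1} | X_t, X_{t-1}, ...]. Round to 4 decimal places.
E[X_{t+1} \mid \mathcal F_t] = 2.3150

For an AR(p) model X_t = c + sum_i phi_i X_{t-i} + eps_t, the
one-step-ahead conditional mean is
  E[X_{t+1} | X_t, ...] = c + sum_i phi_i X_{t+1-i}.
Substitute known values:
  E[X_{t+1} | ...] = 2 + (0.353) * (1) + (0.226) * (7) + (0.27) * (-6)
                   = 2.3150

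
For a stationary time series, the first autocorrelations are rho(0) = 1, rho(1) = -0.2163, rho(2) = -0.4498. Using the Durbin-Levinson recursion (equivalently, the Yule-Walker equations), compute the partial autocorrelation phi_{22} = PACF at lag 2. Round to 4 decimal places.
\phi_{22} = -0.5210

The PACF at lag k is phi_{kk}, the last component of the solution
to the Yule-Walker system G_k phi = r_k where
  (G_k)_{ij} = rho(|i - j|), (r_k)_i = rho(i), i,j = 1..k.
Equivalently, Durbin-Levinson gives phi_{kk} iteratively:
  phi_{11} = rho(1)
  phi_{kk} = [rho(k) - sum_{j=1..k-1} phi_{k-1,j} rho(k-j)]
            / [1 - sum_{j=1..k-1} phi_{k-1,j} rho(j)],
  phi_{k,j} = phi_{k-1,j} - phi_{kk} phi_{k-1,k-j},  j = 1..k-1.
Step k = 1:
  phi_11 = rho(1) = -0.2163.
Step k = 2:
  phi_22 = [rho(2) - phi_11 rho(1)] / [1 - phi_11 rho(1)] = [-0.4498 - (-0.2163)(-0.2163)] / [1 - (-0.2163)(-0.2163)]
         = -0.49658569 / 0.95321431 = -0.521.
Therefore phi_{22} = -0.5210.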